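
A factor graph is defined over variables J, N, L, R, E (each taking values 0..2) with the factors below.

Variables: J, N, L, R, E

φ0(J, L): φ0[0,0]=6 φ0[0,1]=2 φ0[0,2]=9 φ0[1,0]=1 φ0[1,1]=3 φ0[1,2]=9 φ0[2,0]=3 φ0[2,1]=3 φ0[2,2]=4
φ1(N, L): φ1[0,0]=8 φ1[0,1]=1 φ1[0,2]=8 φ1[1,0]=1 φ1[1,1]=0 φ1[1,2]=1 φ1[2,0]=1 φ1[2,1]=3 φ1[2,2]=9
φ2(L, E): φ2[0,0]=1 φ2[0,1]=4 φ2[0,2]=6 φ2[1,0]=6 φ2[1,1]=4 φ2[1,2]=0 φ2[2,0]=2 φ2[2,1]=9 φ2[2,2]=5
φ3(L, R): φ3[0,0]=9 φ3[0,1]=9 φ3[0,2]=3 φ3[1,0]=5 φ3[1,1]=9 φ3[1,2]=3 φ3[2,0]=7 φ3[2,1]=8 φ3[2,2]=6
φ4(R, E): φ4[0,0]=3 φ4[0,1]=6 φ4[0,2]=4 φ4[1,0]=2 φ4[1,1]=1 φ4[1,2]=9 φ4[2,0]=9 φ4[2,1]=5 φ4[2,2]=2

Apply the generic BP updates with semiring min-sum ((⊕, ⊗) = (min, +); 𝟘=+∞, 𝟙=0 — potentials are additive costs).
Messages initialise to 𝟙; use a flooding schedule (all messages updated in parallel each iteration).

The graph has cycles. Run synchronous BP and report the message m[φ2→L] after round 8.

init: all messages = 𝟙 over 3 values
r1 m[φ0→J] = [2, 1, 3]
r1 m[φ0→L] = [1, 2, 4]
r1 m[φ1→N] = [1, 0, 1]
r1 m[φ1→L] = [1, 0, 1]
r1 m[φ2→L] = [1, 0, 2]
r1 m[φ2→E] = [1, 4, 0]
r1 m[φ3→L] = [3, 3, 6]
r1 m[φ3→R] = [5, 8, 3]
r1 m[φ4→R] = [3, 1, 2]
r1 m[φ4→E] = [2, 1, 2]
r1 m[J→φ0] = [0, 0, 0]
r1 m[N→φ1] = [0, 0, 0]
r1 m[L→φ0] = [0, 0, 0]
r1 m[L→φ1] = [0, 0, 0]
r1 m[L→φ2] = [0, 0, 0]
r1 m[L→φ3] = [0, 0, 0]
r1 m[R→φ3] = [0, 0, 0]
r1 m[R→φ4] = [0, 0, 0]
r1 m[E→φ2] = [0, 0, 0]
r1 m[E→φ4] = [0, 0, 0]
r2 m[φ0→J] = [2, 1, 3]
r2 m[φ0→L] = [1, 2, 4]
r2 m[φ1→N] = [1, 0, 1]
r2 m[φ1→L] = [1, 0, 1]
r2 m[φ2→L] = [1, 0, 2]
r2 m[φ2→E] = [1, 4, 0]
r2 m[φ3→L] = [3, 3, 6]
r2 m[φ3→R] = [5, 8, 3]
r2 m[φ4→R] = [3, 1, 2]
r2 m[φ4→E] = [2, 1, 2]
r2 m[J→φ0] = [0, 0, 0]
r2 m[N→φ1] = [0, 0, 0]
r2 m[L→φ0] = [5, 3, 9]
r2 m[L→φ1] = [5, 5, 12]
r2 m[L→φ2] = [5, 5, 11]
r2 m[L→φ3] = [3, 2, 7]
r2 m[R→φ3] = [3, 1, 2]
r2 m[R→φ4] = [5, 8, 3]
r2 m[E→φ2] = [2, 1, 2]
r2 m[E→φ4] = [1, 4, 0]
r3 m[φ0→J] = [5, 6, 6]
r3 m[φ0→L] = [1, 2, 4]
r3 m[φ1→N] = [6, 5, 6]
r3 m[φ1→L] = [1, 0, 1]
r3 m[φ2→L] = [3, 2, 4]
r3 m[φ2→E] = [6, 9, 5]
r3 m[φ3→L] = [5, 5, 8]
r3 m[φ3→R] = [7, 11, 5]
r3 m[φ4→R] = [4, 3, 2]
r3 m[φ4→E] = [8, 8, 5]
r3 m[J→φ0] = [0, 0, 0]
r3 m[N→φ1] = [0, 0, 0]
r3 m[L→φ0] = [5, 3, 9]
r3 m[L→φ1] = [5, 5, 12]
r3 m[L→φ2] = [5, 5, 11]
r3 m[L→φ3] = [3, 2, 7]
r3 m[R→φ3] = [3, 1, 2]
r3 m[R→φ4] = [5, 8, 3]
r3 m[E→φ2] = [2, 1, 2]
r3 m[E→φ4] = [1, 4, 0]
r4 m[φ0→J] = [5, 6, 6]
r4 m[φ0→L] = [1, 2, 4]
r4 m[φ1→N] = [6, 5, 6]
r4 m[φ1→L] = [1, 0, 1]
r4 m[φ2→L] = [3, 2, 4]
r4 m[φ2→E] = [6, 9, 5]
r4 m[φ3→L] = [5, 5, 8]
r4 m[φ3→R] = [7, 11, 5]
r4 m[φ4→R] = [4, 3, 2]
r4 m[φ4→E] = [8, 8, 5]
r4 m[J→φ0] = [0, 0, 0]
r4 m[N→φ1] = [0, 0, 0]
r4 m[L→φ0] = [9, 7, 13]
r4 m[L→φ1] = [9, 9, 16]
r4 m[L→φ2] = [7, 7, 13]
r4 m[L→φ3] = [5, 4, 9]
r4 m[R→φ3] = [4, 3, 2]
r4 m[R→φ4] = [7, 11, 5]
r4 m[E→φ2] = [8, 8, 5]
r4 m[E→φ4] = [6, 9, 5]
r5 m[φ0→J] = [9, 10, 10]
r5 m[φ0→L] = [1, 2, 4]
r5 m[φ1→N] = [10, 9, 10]
r5 m[φ1→L] = [1, 0, 1]
r5 m[φ2→L] = [9, 5, 10]
r5 m[φ2→E] = [8, 11, 7]
r5 m[φ3→L] = [5, 5, 8]
r5 m[φ3→R] = [9, 13, 7]
r5 m[φ4→R] = [9, 8, 7]
r5 m[φ4→E] = [10, 10, 7]
r5 m[J→φ0] = [0, 0, 0]
r5 m[N→φ1] = [0, 0, 0]
r5 m[L→φ0] = [9, 7, 13]
r5 m[L→φ1] = [9, 9, 16]
r5 m[L→φ2] = [7, 7, 13]
r5 m[L→φ3] = [5, 4, 9]
r5 m[R→φ3] = [4, 3, 2]
r5 m[R→φ4] = [7, 11, 5]
r5 m[E→φ2] = [8, 8, 5]
r5 m[E→φ4] = [6, 9, 5]
r6 m[φ0→J] = [9, 10, 10]
r6 m[φ0→L] = [1, 2, 4]
r6 m[φ1→N] = [10, 9, 10]
r6 m[φ1→L] = [1, 0, 1]
r6 m[φ2→L] = [9, 5, 10]
r6 m[φ2→E] = [8, 11, 7]
r6 m[φ3→L] = [5, 5, 8]
r6 m[φ3→R] = [9, 13, 7]
r6 m[φ4→R] = [9, 8, 7]
r6 m[φ4→E] = [10, 10, 7]
r6 m[J→φ0] = [0, 0, 0]
r6 m[N→φ1] = [0, 0, 0]
r6 m[L→φ0] = [15, 10, 19]
r6 m[L→φ1] = [15, 12, 22]
r6 m[L→φ2] = [7, 7, 13]
r6 m[L→φ3] = [11, 7, 15]
r6 m[R→φ3] = [9, 8, 7]
r6 m[R→φ4] = [9, 13, 7]
r6 m[E→φ2] = [10, 10, 7]
r6 m[E→φ4] = [8, 11, 7]
r7 m[φ0→J] = [12, 13, 13]
r7 m[φ0→L] = [1, 2, 4]
r7 m[φ1→N] = [13, 12, 15]
r7 m[φ1→L] = [1, 0, 1]
r7 m[φ2→L] = [11, 7, 12]
r7 m[φ2→E] = [8, 11, 7]
r7 m[φ3→L] = [10, 10, 13]
r7 m[φ3→R] = [12, 16, 10]
r7 m[φ4→R] = [11, 10, 9]
r7 m[φ4→E] = [12, 12, 9]
r7 m[J→φ0] = [0, 0, 0]
r7 m[N→φ1] = [0, 0, 0]
r7 m[L→φ0] = [15, 10, 19]
r7 m[L→φ1] = [15, 12, 22]
r7 m[L→φ2] = [7, 7, 13]
r7 m[L→φ3] = [11, 7, 15]
r7 m[R→φ3] = [9, 8, 7]
r7 m[R→φ4] = [9, 13, 7]
r7 m[E→φ2] = [10, 10, 7]
r7 m[E→φ4] = [8, 11, 7]
r8 m[φ0→J] = [12, 13, 13]
r8 m[φ0→L] = [1, 2, 4]
r8 m[φ1→N] = [13, 12, 15]
r8 m[φ1→L] = [1, 0, 1]
r8 m[φ2→L] = [11, 7, 12]
r8 m[φ2→E] = [8, 11, 7]
r8 m[φ3→L] = [10, 10, 13]
r8 m[φ3→R] = [12, 16, 10]
r8 m[φ4→R] = [11, 10, 9]
r8 m[φ4→E] = [12, 12, 9]
r8 m[J→φ0] = [0, 0, 0]
r8 m[N→φ1] = [0, 0, 0]
r8 m[L→φ0] = [22, 17, 26]
r8 m[L→φ1] = [22, 19, 29]
r8 m[L→φ2] = [12, 12, 18]
r8 m[L→φ3] = [13, 9, 17]
r8 m[R→φ3] = [11, 10, 9]
r8 m[R→φ4] = [12, 16, 10]
r8 m[E→φ2] = [12, 12, 9]
r8 m[E→φ4] = [8, 11, 7]

message @ round 8 = [11, 7, 12]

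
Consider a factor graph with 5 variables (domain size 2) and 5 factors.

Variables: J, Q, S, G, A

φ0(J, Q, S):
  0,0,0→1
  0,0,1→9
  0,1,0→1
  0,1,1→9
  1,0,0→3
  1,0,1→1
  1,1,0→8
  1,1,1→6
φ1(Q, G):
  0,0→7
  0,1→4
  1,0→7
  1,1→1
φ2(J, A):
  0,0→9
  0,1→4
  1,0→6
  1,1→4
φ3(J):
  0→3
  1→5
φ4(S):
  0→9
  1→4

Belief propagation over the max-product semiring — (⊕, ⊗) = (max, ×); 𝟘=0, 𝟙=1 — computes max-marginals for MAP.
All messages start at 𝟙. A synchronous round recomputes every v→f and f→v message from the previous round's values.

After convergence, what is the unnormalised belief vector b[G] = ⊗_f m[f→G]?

b[G] = [15120, 3888]

init: all messages = 𝟙 over 2 values
r1 m[φ0→J] = [9, 8]
r1 m[φ0→Q] = [9, 9]
r1 m[φ0→S] = [8, 9]
r1 m[φ1→Q] = [7, 7]
r1 m[φ1→G] = [7, 4]
r1 m[φ2→J] = [9, 6]
r1 m[φ2→A] = [9, 4]
r1 m[φ3→J] = [3, 5]
r1 m[φ4→S] = [9, 4]
r1 m[J→φ0] = [1, 1]
r1 m[J→φ2] = [1, 1]
r1 m[J→φ3] = [1, 1]
r1 m[Q→φ0] = [1, 1]
r1 m[Q→φ1] = [1, 1]
r1 m[S→φ0] = [1, 1]
r1 m[S→φ4] = [1, 1]
r1 m[G→φ1] = [1, 1]
r1 m[A→φ2] = [1, 1]
r2 m[φ0→J] = [9, 8]
r2 m[φ0→Q] = [9, 9]
r2 m[φ0→S] = [8, 9]
r2 m[φ1→Q] = [7, 7]
r2 m[φ1→G] = [7, 4]
r2 m[φ2→J] = [9, 6]
r2 m[φ2→A] = [9, 4]
r2 m[φ3→J] = [3, 5]
r2 m[φ4→S] = [9, 4]
r2 m[J→φ0] = [27, 30]
r2 m[J→φ2] = [27, 40]
r2 m[J→φ3] = [81, 48]
r2 m[Q→φ0] = [7, 7]
r2 m[Q→φ1] = [9, 9]
r2 m[S→φ0] = [9, 4]
r2 m[S→φ4] = [8, 9]
r2 m[G→φ1] = [1, 1]
r2 m[A→φ2] = [1, 1]
r3 m[φ0→J] = [252, 504]
r3 m[φ0→Q] = [972, 2160]
r3 m[φ0→S] = [1680, 1701]
r3 m[φ1→Q] = [7, 7]
r3 m[φ1→G] = [63, 36]
r3 m[φ2→J] = [9, 6]
r3 m[φ2→A] = [243, 160]
r3 m[φ3→J] = [3, 5]
r3 m[φ4→S] = [9, 4]
r3 m[J→φ0] = [27, 30]
r3 m[J→φ2] = [27, 40]
r3 m[J→φ3] = [81, 48]
r3 m[Q→φ0] = [7, 7]
r3 m[Q→φ1] = [9, 9]
r3 m[S→φ0] = [9, 4]
r3 m[S→φ4] = [8, 9]
r3 m[G→φ1] = [1, 1]
r3 m[A→φ2] = [1, 1]
r4 m[φ0→J] = [252, 504]
r4 m[φ0→Q] = [972, 2160]
r4 m[φ0→S] = [1680, 1701]
r4 m[φ1→Q] = [7, 7]
r4 m[φ1→G] = [63, 36]
r4 m[φ2→J] = [9, 6]
r4 m[φ2→A] = [243, 160]
r4 m[φ3→J] = [3, 5]
r4 m[φ4→S] = [9, 4]
r4 m[J→φ0] = [27, 30]
r4 m[J→φ2] = [756, 2520]
r4 m[J→φ3] = [2268, 3024]
r4 m[Q→φ0] = [7, 7]
r4 m[Q→φ1] = [972, 2160]
r4 m[S→φ0] = [9, 4]
r4 m[S→φ4] = [1680, 1701]
r4 m[G→φ1] = [1, 1]
r4 m[A→φ2] = [1, 1]
r5 m[φ0→J] = [252, 504]
r5 m[φ0→Q] = [972, 2160]
r5 m[φ0→S] = [1680, 1701]
r5 m[φ1→Q] = [7, 7]
r5 m[φ1→G] = [15120, 3888]
r5 m[φ2→J] = [9, 6]
r5 m[φ2→A] = [15120, 10080]
r5 m[φ3→J] = [3, 5]
r5 m[φ4→S] = [9, 4]
r5 m[J→φ0] = [27, 30]
r5 m[J→φ2] = [756, 2520]
r5 m[J→φ3] = [2268, 3024]
r5 m[Q→φ0] = [7, 7]
r5 m[Q→φ1] = [972, 2160]
r5 m[S→φ0] = [9, 4]
r5 m[S→φ4] = [1680, 1701]
r5 m[G→φ1] = [1, 1]
r5 m[A→φ2] = [1, 1]
r6 m[φ0→J] = [252, 504]
r6 m[φ0→Q] = [972, 2160]
r6 m[φ0→S] = [1680, 1701]
r6 m[φ1→Q] = [7, 7]
r6 m[φ1→G] = [15120, 3888]
r6 m[φ2→J] = [9, 6]
r6 m[φ2→A] = [15120, 10080]
r6 m[φ3→J] = [3, 5]
r6 m[φ4→S] = [9, 4]
r6 m[J→φ0] = [27, 30]
r6 m[J→φ2] = [756, 2520]
r6 m[J→φ3] = [2268, 3024]
r6 m[Q→φ0] = [7, 7]
r6 m[Q→φ1] = [972, 2160]
r6 m[S→φ0] = [9, 4]
r6 m[S→φ4] = [1680, 1701]
r6 m[G→φ1] = [1, 1]
r6 m[A→φ2] = [1, 1]
fixed point reached at round 6
b[G] = ⊗ incoming = [15120, 3888]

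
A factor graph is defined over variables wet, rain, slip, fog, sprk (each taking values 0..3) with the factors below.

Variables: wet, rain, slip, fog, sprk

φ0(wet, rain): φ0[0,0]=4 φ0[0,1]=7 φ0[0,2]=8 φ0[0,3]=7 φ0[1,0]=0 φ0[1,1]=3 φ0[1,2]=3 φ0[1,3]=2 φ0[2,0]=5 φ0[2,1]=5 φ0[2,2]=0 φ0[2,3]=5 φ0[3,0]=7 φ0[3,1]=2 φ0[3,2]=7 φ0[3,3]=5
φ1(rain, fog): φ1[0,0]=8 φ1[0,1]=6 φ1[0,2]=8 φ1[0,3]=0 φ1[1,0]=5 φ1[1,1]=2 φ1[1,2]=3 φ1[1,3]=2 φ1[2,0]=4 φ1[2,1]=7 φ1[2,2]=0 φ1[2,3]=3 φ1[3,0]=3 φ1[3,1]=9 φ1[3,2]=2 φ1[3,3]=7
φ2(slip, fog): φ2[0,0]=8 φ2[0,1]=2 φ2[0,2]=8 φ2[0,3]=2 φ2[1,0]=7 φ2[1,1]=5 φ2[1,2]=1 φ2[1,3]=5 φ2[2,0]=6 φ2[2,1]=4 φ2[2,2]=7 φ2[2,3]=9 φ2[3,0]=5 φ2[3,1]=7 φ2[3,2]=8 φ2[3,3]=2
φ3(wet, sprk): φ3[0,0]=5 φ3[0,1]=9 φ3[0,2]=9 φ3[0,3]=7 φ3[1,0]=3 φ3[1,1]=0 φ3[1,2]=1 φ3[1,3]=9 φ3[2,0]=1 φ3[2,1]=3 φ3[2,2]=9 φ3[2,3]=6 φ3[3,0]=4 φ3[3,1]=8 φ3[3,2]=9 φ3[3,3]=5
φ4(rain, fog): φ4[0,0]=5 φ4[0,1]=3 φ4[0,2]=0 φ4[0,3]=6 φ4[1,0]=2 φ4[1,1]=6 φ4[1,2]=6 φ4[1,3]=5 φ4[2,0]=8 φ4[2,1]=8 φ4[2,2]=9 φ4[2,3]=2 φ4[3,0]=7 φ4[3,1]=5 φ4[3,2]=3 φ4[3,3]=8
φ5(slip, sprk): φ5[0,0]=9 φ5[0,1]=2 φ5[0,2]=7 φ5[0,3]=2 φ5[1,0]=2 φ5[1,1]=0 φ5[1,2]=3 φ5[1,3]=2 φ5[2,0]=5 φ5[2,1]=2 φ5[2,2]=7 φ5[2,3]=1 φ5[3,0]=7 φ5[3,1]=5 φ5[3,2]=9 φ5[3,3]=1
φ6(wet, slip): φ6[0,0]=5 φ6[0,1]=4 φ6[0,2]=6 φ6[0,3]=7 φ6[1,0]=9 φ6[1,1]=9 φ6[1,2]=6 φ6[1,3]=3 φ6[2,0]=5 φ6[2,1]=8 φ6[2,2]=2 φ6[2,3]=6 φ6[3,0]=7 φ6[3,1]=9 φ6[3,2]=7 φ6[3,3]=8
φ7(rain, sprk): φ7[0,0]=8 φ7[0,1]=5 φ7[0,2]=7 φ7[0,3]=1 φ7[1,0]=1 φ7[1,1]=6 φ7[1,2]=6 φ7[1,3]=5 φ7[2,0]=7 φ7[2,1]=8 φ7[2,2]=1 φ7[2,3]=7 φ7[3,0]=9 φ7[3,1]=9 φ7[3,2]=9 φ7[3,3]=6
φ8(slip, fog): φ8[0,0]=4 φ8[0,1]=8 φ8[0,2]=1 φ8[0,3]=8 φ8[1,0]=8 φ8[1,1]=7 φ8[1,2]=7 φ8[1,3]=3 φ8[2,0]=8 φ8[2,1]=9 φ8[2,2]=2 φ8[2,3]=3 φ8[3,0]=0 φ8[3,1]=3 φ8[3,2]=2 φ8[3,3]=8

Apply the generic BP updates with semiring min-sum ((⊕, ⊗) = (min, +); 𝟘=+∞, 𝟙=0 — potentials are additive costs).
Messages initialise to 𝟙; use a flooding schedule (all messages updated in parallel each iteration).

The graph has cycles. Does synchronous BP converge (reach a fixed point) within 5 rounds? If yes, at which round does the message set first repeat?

init: all messages = 𝟙 over 4 values
r1 m[φ0→wet] = [4, 0, 0, 2]
r1 m[φ0→rain] = [0, 2, 0, 2]
r1 m[φ1→rain] = [0, 2, 0, 2]
r1 m[φ1→fog] = [3, 2, 0, 0]
r1 m[φ2→slip] = [2, 1, 4, 2]
r1 m[φ2→fog] = [5, 2, 1, 2]
r1 m[φ3→wet] = [5, 0, 1, 4]
r1 m[φ3→sprk] = [1, 0, 1, 5]
r1 m[φ4→rain] = [0, 2, 2, 3]
r1 m[φ4→fog] = [2, 3, 0, 2]
r1 m[φ5→slip] = [2, 0, 1, 1]
r1 m[φ5→sprk] = [2, 0, 3, 1]
r1 m[φ6→wet] = [4, 3, 2, 7]
r1 m[φ6→slip] = [5, 4, 2, 3]
r1 m[φ7→rain] = [1, 1, 1, 6]
r1 m[φ7→sprk] = [1, 5, 1, 1]
r1 m[φ8→slip] = [1, 3, 2, 0]
r1 m[φ8→fog] = [0, 3, 1, 3]
r1 m[wet→φ0] = [0, 0, 0, 0]
r1 m[wet→φ3] = [0, 0, 0, 0]
r1 m[wet→φ6] = [0, 0, 0, 0]
r1 m[rain→φ0] = [0, 0, 0, 0]
r1 m[rain→φ1] = [0, 0, 0, 0]
r1 m[rain→φ4] = [0, 0, 0, 0]
r1 m[rain→φ7] = [0, 0, 0, 0]
r1 m[slip→φ2] = [0, 0, 0, 0]
r1 m[slip→φ5] = [0, 0, 0, 0]
r1 m[slip→φ6] = [0, 0, 0, 0]
r1 m[slip→φ8] = [0, 0, 0, 0]
r1 m[fog→φ1] = [0, 0, 0, 0]
r1 m[fog→φ2] = [0, 0, 0, 0]
r1 m[fog→φ4] = [0, 0, 0, 0]
r1 m[fog→φ8] = [0, 0, 0, 0]
r1 m[sprk→φ3] = [0, 0, 0, 0]
r1 m[sprk→φ5] = [0, 0, 0, 0]
r1 m[sprk→φ7] = [0, 0, 0, 0]
r2 m[φ0→wet] = [4, 0, 0, 2]
r2 m[φ0→rain] = [0, 2, 0, 2]
r2 m[φ1→rain] = [0, 2, 0, 2]
r2 m[φ1→fog] = [3, 2, 0, 0]
r2 m[φ2→slip] = [2, 1, 4, 2]
r2 m[φ2→fog] = [5, 2, 1, 2]
r2 m[φ3→wet] = [5, 0, 1, 4]
r2 m[φ3→sprk] = [1, 0, 1, 5]
r2 m[φ4→rain] = [0, 2, 2, 3]
r2 m[φ4→fog] = [2, 3, 0, 2]
r2 m[φ5→slip] = [2, 0, 1, 1]
r2 m[φ5→sprk] = [2, 0, 3, 1]
r2 m[φ6→wet] = [4, 3, 2, 7]
r2 m[φ6→slip] = [5, 4, 2, 3]
r2 m[φ7→rain] = [1, 1, 1, 6]
r2 m[φ7→sprk] = [1, 5, 1, 1]
r2 m[φ8→slip] = [1, 3, 2, 0]
r2 m[φ8→fog] = [0, 3, 1, 3]
r2 m[wet→φ0] = [9, 3, 3, 11]
r2 m[wet→φ3] = [8, 3, 2, 9]
r2 m[wet→φ6] = [9, 0, 1, 6]
r2 m[rain→φ0] = [1, 5, 3, 11]
r2 m[rain→φ1] = [1, 5, 3, 11]
r2 m[rain→φ4] = [1, 5, 1, 10]
r2 m[rain→φ7] = [0, 6, 2, 7]
r2 m[slip→φ2] = [8, 7, 5, 4]
r2 m[slip→φ5] = [8, 8, 8, 5]
r2 m[slip→φ6] = [5, 4, 7, 3]
r2 m[slip→φ8] = [9, 5, 7, 6]
r2 m[fog→φ1] = [7, 8, 2, 7]
r2 m[fog→φ2] = [5, 8, 1, 5]
r2 m[fog→φ4] = [8, 7, 2, 5]
r2 m[fog→φ8] = [10, 7, 1, 4]
r2 m[sprk→φ3] = [3, 5, 4, 2]
r2 m[sprk→φ5] = [2, 5, 2, 6]
r2 m[sprk→φ7] = [3, 0, 4, 6]
r3 m[φ0→wet] = [5, 1, 3, 7]
r3 m[φ0→rain] = [3, 6, 3, 5]
r3 m[φ1→rain] = [7, 5, 2, 4]
r3 m[φ1→fog] = [7, 7, 3, 1]
r3 m[φ2→slip] = [7, 2, 8, 7]
r3 m[φ2→fog] = [9, 9, 8, 6]
r3 m[φ3→wet] = [8, 5, 4, 7]
r3 m[φ3→sprk] = [3, 3, 4, 8]
r3 m[φ4→rain] = [2, 8, 7, 5]
r3 m[φ4→fog] = [6, 4, 1, 3]
r3 m[φ5→slip] = [7, 4, 7, 7]
r3 m[φ5→sprk] = [10, 8, 11, 6]
r3 m[φ6→wet] = [8, 6, 9, 11]
r3 m[φ6→slip] = [6, 9, 3, 3]
r3 m[φ7→rain] = [5, 4, 5, 9]
r3 m[φ7→sprk] = [7, 5, 3, 1]
r3 m[φ8→slip] = [2, 7, 3, 3]
r3 m[φ8→fog] = [6, 9, 8, 8]
r3 m[wet→φ0] = [9, 3, 3, 11]
r3 m[wet→φ3] = [8, 3, 2, 9]
r3 m[wet→φ6] = [9, 0, 1, 6]
r3 m[rain→φ0] = [1, 5, 3, 11]
r3 m[rain→φ1] = [1, 5, 3, 11]
r3 m[rain→φ4] = [1, 5, 1, 10]
r3 m[rain→φ7] = [0, 6, 2, 7]
r3 m[slip→φ2] = [8, 7, 5, 4]
r3 m[slip→φ5] = [8, 8, 8, 5]
r3 m[slip→φ6] = [5, 4, 7, 3]
r3 m[slip→φ8] = [9, 5, 7, 6]
r3 m[fog→φ1] = [7, 8, 2, 7]
r3 m[fog→φ2] = [5, 8, 1, 5]
r3 m[fog→φ4] = [8, 7, 2, 5]
r3 m[fog→φ8] = [10, 7, 1, 4]
r3 m[sprk→φ3] = [3, 5, 4, 2]
r3 m[sprk→φ5] = [2, 5, 2, 6]
r3 m[sprk→φ7] = [3, 0, 4, 6]
r4 m[φ0→wet] = [5, 1, 3, 7]
r4 m[φ0→rain] = [3, 6, 3, 5]
r4 m[φ1→rain] = [7, 5, 2, 4]
r4 m[φ1→fog] = [7, 7, 3, 1]
r4 m[φ2→slip] = [7, 2, 8, 7]
r4 m[φ2→fog] = [9, 9, 8, 6]
r4 m[φ3→wet] = [8, 5, 4, 7]
r4 m[φ3→sprk] = [3, 3, 4, 8]
r4 m[φ4→rain] = [2, 8, 7, 5]
r4 m[φ4→fog] = [6, 4, 1, 3]
r4 m[φ5→slip] = [7, 4, 7, 7]
r4 m[φ5→sprk] = [10, 8, 11, 6]
r4 m[φ6→wet] = [8, 6, 9, 11]
r4 m[φ6→slip] = [6, 9, 3, 3]
r4 m[φ7→rain] = [5, 4, 5, 9]
r4 m[φ7→sprk] = [7, 5, 3, 1]
r4 m[φ8→slip] = [2, 7, 3, 3]
r4 m[φ8→fog] = [6, 9, 8, 8]
r4 m[wet→φ0] = [16, 11, 13, 18]
r4 m[wet→φ3] = [13, 7, 12, 18]
r4 m[wet→φ6] = [13, 6, 7, 14]
r4 m[rain→φ0] = [14, 17, 14, 18]
r4 m[rain→φ1] = [10, 18, 15, 19]
r4 m[rain→φ4] = [15, 15, 10, 18]
r4 m[rain→φ7] = [12, 19, 12, 14]
r4 m[slip→φ2] = [15, 20, 13, 13]
r4 m[slip→φ5] = [15, 18, 14, 13]
r4 m[slip→φ6] = [16, 13, 18, 17]
r4 m[slip→φ8] = [20, 15, 18, 17]
r4 m[fog→φ1] = [21, 22, 17, 17]
r4 m[fog→φ2] = [19, 20, 12, 12]
r4 m[fog→φ4] = [22, 25, 19, 15]
r4 m[fog→φ8] = [22, 20, 12, 10]
r4 m[sprk→φ3] = [17, 13, 14, 7]
r4 m[sprk→φ5] = [10, 8, 7, 9]
r4 m[sprk→φ7] = [13, 11, 15, 14]
r5 m[φ0→wet] = [18, 14, 14, 19]
r5 m[φ0→rain] = [11, 14, 13, 13]
r5 m[φ1→rain] = [17, 19, 17, 19]
r5 m[φ1→fog] = [18, 16, 15, 10]
r5 m[φ2→slip] = [14, 13, 19, 14]
r5 m[φ2→fog] = [18, 17, 20, 15]
r5 m[φ3→wet] = [14, 13, 13, 12]
r5 m[φ3→sprk] = [10, 7, 8, 16]
r5 m[φ4→rain] = [19, 20, 17, 22]
r5 m[φ4→fog] = [17, 18, 15, 12]
r5 m[φ5→slip] = [10, 8, 10, 10]
r5 m[φ5→sprk] = [19, 16, 21, 14]
r5 m[φ6→wet] = [17, 20, 20, 22]
r5 m[φ6→slip] = [12, 15, 9, 9]
r5 m[φ7→rain] = [15, 14, 16, 20]
r5 m[φ7→sprk] = [19, 17, 13, 13]
r5 m[φ8→slip] = [13, 13, 13, 14]
r5 m[φ8→fog] = [17, 20, 19, 18]
r5 m[wet→φ0] = [16, 11, 13, 18]
r5 m[wet→φ3] = [13, 7, 12, 18]
r5 m[wet→φ6] = [13, 6, 7, 14]
r5 m[rain→φ0] = [14, 17, 14, 18]
r5 m[rain→φ1] = [10, 18, 15, 19]
r5 m[rain→φ4] = [15, 15, 10, 18]
r5 m[rain→φ7] = [12, 19, 12, 14]
r5 m[slip→φ2] = [15, 20, 13, 13]
r5 m[slip→φ5] = [15, 18, 14, 13]
r5 m[slip→φ6] = [16, 13, 18, 17]
r5 m[slip→φ8] = [20, 15, 18, 17]
r5 m[fog→φ1] = [21, 22, 17, 17]
r5 m[fog→φ2] = [19, 20, 12, 12]
r5 m[fog→φ4] = [22, 25, 19, 15]
r5 m[fog→φ8] = [22, 20, 12, 10]
r5 m[sprk→φ3] = [17, 13, 14, 7]
r5 m[sprk→φ5] = [10, 8, 7, 9]
r5 m[sprk→φ7] = [13, 11, 15, 14]
no fixed point within 5 rounds

NOT CONVERGED within 5 rounds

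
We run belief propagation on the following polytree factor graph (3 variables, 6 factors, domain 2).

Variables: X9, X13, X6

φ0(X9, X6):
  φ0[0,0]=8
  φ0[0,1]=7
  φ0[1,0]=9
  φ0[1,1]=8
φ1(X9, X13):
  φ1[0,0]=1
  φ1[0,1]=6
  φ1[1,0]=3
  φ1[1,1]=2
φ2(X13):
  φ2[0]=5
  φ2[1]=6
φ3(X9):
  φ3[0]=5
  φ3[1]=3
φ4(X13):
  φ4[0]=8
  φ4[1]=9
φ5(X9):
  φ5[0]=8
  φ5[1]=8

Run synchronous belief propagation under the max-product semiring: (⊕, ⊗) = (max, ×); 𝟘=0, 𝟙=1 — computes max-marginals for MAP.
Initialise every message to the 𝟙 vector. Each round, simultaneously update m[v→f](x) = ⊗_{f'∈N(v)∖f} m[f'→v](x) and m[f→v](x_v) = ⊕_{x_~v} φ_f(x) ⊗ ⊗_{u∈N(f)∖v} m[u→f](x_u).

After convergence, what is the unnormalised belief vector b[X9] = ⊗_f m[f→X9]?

b[X9] = [103680, 25920]

init: all messages = 𝟙 over 2 values
r1 m[φ0→X9] = [8, 9]
r1 m[φ0→X6] = [9, 8]
r1 m[φ1→X9] = [6, 3]
r1 m[φ1→X13] = [3, 6]
r1 m[φ2→X13] = [5, 6]
r1 m[φ3→X9] = [5, 3]
r1 m[φ4→X13] = [8, 9]
r1 m[φ5→X9] = [8, 8]
r1 m[X9→φ0] = [1, 1]
r1 m[X9→φ1] = [1, 1]
r1 m[X9→φ3] = [1, 1]
r1 m[X9→φ5] = [1, 1]
r1 m[X13→φ1] = [1, 1]
r1 m[X13→φ2] = [1, 1]
r1 m[X13→φ4] = [1, 1]
r1 m[X6→φ0] = [1, 1]
r2 m[φ0→X9] = [8, 9]
r2 m[φ0→X6] = [9, 8]
r2 m[φ1→X9] = [6, 3]
r2 m[φ1→X13] = [3, 6]
r2 m[φ2→X13] = [5, 6]
r2 m[φ3→X9] = [5, 3]
r2 m[φ4→X13] = [8, 9]
r2 m[φ5→X9] = [8, 8]
r2 m[X9→φ0] = [240, 72]
r2 m[X9→φ1] = [320, 216]
r2 m[X9→φ3] = [384, 216]
r2 m[X9→φ5] = [240, 81]
r2 m[X13→φ1] = [40, 54]
r2 m[X13→φ2] = [24, 54]
r2 m[X13→φ4] = [15, 36]
r2 m[X6→φ0] = [1, 1]
r3 m[φ0→X9] = [8, 9]
r3 m[φ0→X6] = [1920, 1680]
r3 m[φ1→X9] = [324, 120]
r3 m[φ1→X13] = [648, 1920]
r3 m[φ2→X13] = [5, 6]
r3 m[φ3→X9] = [5, 3]
r3 m[φ4→X13] = [8, 9]
r3 m[φ5→X9] = [8, 8]
r3 m[X9→φ0] = [240, 72]
r3 m[X9→φ1] = [320, 216]
r3 m[X9→φ3] = [384, 216]
r3 m[X9→φ5] = [240, 81]
r3 m[X13→φ1] = [40, 54]
r3 m[X13→φ2] = [24, 54]
r3 m[X13→φ4] = [15, 36]
r3 m[X6→φ0] = [1, 1]
r4 m[φ0→X9] = [8, 9]
r4 m[φ0→X6] = [1920, 1680]
r4 m[φ1→X9] = [324, 120]
r4 m[φ1→X13] = [648, 1920]
r4 m[φ2→X13] = [5, 6]
r4 m[φ3→X9] = [5, 3]
r4 m[φ4→X13] = [8, 9]
r4 m[φ5→X9] = [8, 8]
r4 m[X9→φ0] = [12960, 2880]
r4 m[X9→φ1] = [320, 216]
r4 m[X9→φ3] = [20736, 8640]
r4 m[X9→φ5] = [12960, 3240]
r4 m[X13→φ1] = [40, 54]
r4 m[X13→φ2] = [5184, 17280]
r4 m[X13→φ4] = [3240, 11520]
r4 m[X6→φ0] = [1, 1]
r5 m[φ0→X9] = [8, 9]
r5 m[φ0→X6] = [103680, 90720]
r5 m[φ1→X9] = [324, 120]
r5 m[φ1→X13] = [648, 1920]
r5 m[φ2→X13] = [5, 6]
r5 m[φ3→X9] = [5, 3]
r5 m[φ4→X13] = [8, 9]
r5 m[φ5→X9] = [8, 8]
r5 m[X9→φ0] = [12960, 2880]
r5 m[X9→φ1] = [320, 216]
r5 m[X9→φ3] = [20736, 8640]
r5 m[X9→φ5] = [12960, 3240]
r5 m[X13→φ1] = [40, 54]
r5 m[X13→φ2] = [5184, 17280]
r5 m[X13→φ4] = [3240, 11520]
r5 m[X6→φ0] = [1, 1]
r6 m[φ0→X9] = [8, 9]
r6 m[φ0→X6] = [103680, 90720]
r6 m[φ1→X9] = [324, 120]
r6 m[φ1→X13] = [648, 1920]
r6 m[φ2→X13] = [5, 6]
r6 m[φ3→X9] = [5, 3]
r6 m[φ4→X13] = [8, 9]
r6 m[φ5→X9] = [8, 8]
r6 m[X9→φ0] = [12960, 2880]
r6 m[X9→φ1] = [320, 216]
r6 m[X9→φ3] = [20736, 8640]
r6 m[X9→φ5] = [12960, 3240]
r6 m[X13→φ1] = [40, 54]
r6 m[X13→φ2] = [5184, 17280]
r6 m[X13→φ4] = [3240, 11520]
r6 m[X6→φ0] = [1, 1]
fixed point reached at round 6
b[X9] = ⊗ incoming = [103680, 25920]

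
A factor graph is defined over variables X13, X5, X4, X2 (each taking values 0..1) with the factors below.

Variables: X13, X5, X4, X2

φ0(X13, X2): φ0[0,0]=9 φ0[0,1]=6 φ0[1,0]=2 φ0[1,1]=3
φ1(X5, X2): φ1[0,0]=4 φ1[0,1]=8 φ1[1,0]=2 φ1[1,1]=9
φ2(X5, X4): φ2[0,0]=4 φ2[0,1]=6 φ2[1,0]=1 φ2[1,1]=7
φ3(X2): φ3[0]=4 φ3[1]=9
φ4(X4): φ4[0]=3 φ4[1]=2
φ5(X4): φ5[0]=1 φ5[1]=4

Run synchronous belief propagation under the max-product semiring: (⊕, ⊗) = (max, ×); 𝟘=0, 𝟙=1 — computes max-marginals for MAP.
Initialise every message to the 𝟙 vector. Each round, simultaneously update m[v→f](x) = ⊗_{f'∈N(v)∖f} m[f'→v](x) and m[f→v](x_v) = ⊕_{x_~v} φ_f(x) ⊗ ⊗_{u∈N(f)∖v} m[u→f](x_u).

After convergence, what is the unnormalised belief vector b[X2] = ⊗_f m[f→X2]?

init: all messages = 𝟙 over 2 values
r1 m[φ0→X13] = [9, 3]
r1 m[φ0→X2] = [9, 6]
r1 m[φ1→X5] = [8, 9]
r1 m[φ1→X2] = [4, 9]
r1 m[φ2→X5] = [6, 7]
r1 m[φ2→X4] = [4, 7]
r1 m[φ3→X2] = [4, 9]
r1 m[φ4→X4] = [3, 2]
r1 m[φ5→X4] = [1, 4]
r1 m[X13→φ0] = [1, 1]
r1 m[X5→φ1] = [1, 1]
r1 m[X5→φ2] = [1, 1]
r1 m[X4→φ2] = [1, 1]
r1 m[X4→φ4] = [1, 1]
r1 m[X4→φ5] = [1, 1]
r1 m[X2→φ0] = [1, 1]
r1 m[X2→φ1] = [1, 1]
r1 m[X2→φ3] = [1, 1]
r2 m[φ0→X13] = [9, 3]
r2 m[φ0→X2] = [9, 6]
r2 m[φ1→X5] = [8, 9]
r2 m[φ1→X2] = [4, 9]
r2 m[φ2→X5] = [6, 7]
r2 m[φ2→X4] = [4, 7]
r2 m[φ3→X2] = [4, 9]
r2 m[φ4→X4] = [3, 2]
r2 m[φ5→X4] = [1, 4]
r2 m[X13→φ0] = [1, 1]
r2 m[X5→φ1] = [6, 7]
r2 m[X5→φ2] = [8, 9]
r2 m[X4→φ2] = [3, 8]
r2 m[X4→φ4] = [4, 28]
r2 m[X4→φ5] = [12, 14]
r2 m[X2→φ0] = [16, 81]
r2 m[X2→φ1] = [36, 54]
r2 m[X2→φ3] = [36, 54]
r3 m[φ0→X13] = [486, 243]
r3 m[φ0→X2] = [9, 6]
r3 m[φ1→X5] = [432, 486]
r3 m[φ1→X2] = [24, 63]
r3 m[φ2→X5] = [48, 56]
r3 m[φ2→X4] = [32, 63]
r3 m[φ3→X2] = [4, 9]
r3 m[φ4→X4] = [3, 2]
r3 m[φ5→X4] = [1, 4]
r3 m[X13→φ0] = [1, 1]
r3 m[X5→φ1] = [6, 7]
r3 m[X5→φ2] = [8, 9]
r3 m[X4→φ2] = [3, 8]
r3 m[X4→φ4] = [4, 28]
r3 m[X4→φ5] = [12, 14]
r3 m[X2→φ0] = [16, 81]
r3 m[X2→φ1] = [36, 54]
r3 m[X2→φ3] = [36, 54]
r4 m[φ0→X13] = [486, 243]
r4 m[φ0→X2] = [9, 6]
r4 m[φ1→X5] = [432, 486]
r4 m[φ1→X2] = [24, 63]
r4 m[φ2→X5] = [48, 56]
r4 m[φ2→X4] = [32, 63]
r4 m[φ3→X2] = [4, 9]
r4 m[φ4→X4] = [3, 2]
r4 m[φ5→X4] = [1, 4]
r4 m[X13→φ0] = [1, 1]
r4 m[X5→φ1] = [48, 56]
r4 m[X5→φ2] = [432, 486]
r4 m[X4→φ2] = [3, 8]
r4 m[X4→φ4] = [32, 252]
r4 m[X4→φ5] = [96, 126]
r4 m[X2→φ0] = [96, 567]
r4 m[X2→φ1] = [36, 54]
r4 m[X2→φ3] = [216, 378]
r5 m[φ0→X13] = [3402, 1701]
r5 m[φ0→X2] = [9, 6]
r5 m[φ1→X5] = [432, 486]
r5 m[φ1→X2] = [192, 504]
r5 m[φ2→X5] = [48, 56]
r5 m[φ2→X4] = [1728, 3402]
r5 m[φ3→X2] = [4, 9]
r5 m[φ4→X4] = [3, 2]
r5 m[φ5→X4] = [1, 4]
r5 m[X13→φ0] = [1, 1]
r5 m[X5→φ1] = [48, 56]
r5 m[X5→φ2] = [432, 486]
r5 m[X4→φ2] = [3, 8]
r5 m[X4→φ4] = [32, 252]
r5 m[X4→φ5] = [96, 126]
r5 m[X2→φ0] = [96, 567]
r5 m[X2→φ1] = [36, 54]
r5 m[X2→φ3] = [216, 378]
r6 m[φ0→X13] = [3402, 1701]
r6 m[φ0→X2] = [9, 6]
r6 m[φ1→X5] = [432, 486]
r6 m[φ1→X2] = [192, 504]
r6 m[φ2→X5] = [48, 56]
r6 m[φ2→X4] = [1728, 3402]
r6 m[φ3→X2] = [4, 9]
r6 m[φ4→X4] = [3, 2]
r6 m[φ5→X4] = [1, 4]
r6 m[X13→φ0] = [1, 1]
r6 m[X5→φ1] = [48, 56]
r6 m[X5→φ2] = [432, 486]
r6 m[X4→φ2] = [3, 8]
r6 m[X4→φ4] = [1728, 13608]
r6 m[X4→φ5] = [5184, 6804]
r6 m[X2→φ0] = [768, 4536]
r6 m[X2→φ1] = [36, 54]
r6 m[X2→φ3] = [1728, 3024]
r7 m[φ0→X13] = [27216, 13608]
r7 m[φ0→X2] = [9, 6]
r7 m[φ1→X5] = [432, 486]
r7 m[φ1→X2] = [192, 504]
r7 m[φ2→X5] = [48, 56]
r7 m[φ2→X4] = [1728, 3402]
r7 m[φ3→X2] = [4, 9]
r7 m[φ4→X4] = [3, 2]
r7 m[φ5→X4] = [1, 4]
r7 m[X13→φ0] = [1, 1]
r7 m[X5→φ1] = [48, 56]
r7 m[X5→φ2] = [432, 486]
r7 m[X4→φ2] = [3, 8]
r7 m[X4→φ4] = [1728, 13608]
r7 m[X4→φ5] = [5184, 6804]
r7 m[X2→φ0] = [768, 4536]
r7 m[X2→φ1] = [36, 54]
r7 m[X2→φ3] = [1728, 3024]
r8 m[φ0→X13] = [27216, 13608]
r8 m[φ0→X2] = [9, 6]
r8 m[φ1→X5] = [432, 486]
r8 m[φ1→X2] = [192, 504]
r8 m[φ2→X5] = [48, 56]
r8 m[φ2→X4] = [1728, 3402]
r8 m[φ3→X2] = [4, 9]
r8 m[φ4→X4] = [3, 2]
r8 m[φ5→X4] = [1, 4]
r8 m[X13→φ0] = [1, 1]
r8 m[X5→φ1] = [48, 56]
r8 m[X5→φ2] = [432, 486]
r8 m[X4→φ2] = [3, 8]
r8 m[X4→φ4] = [1728, 13608]
r8 m[X4→φ5] = [5184, 6804]
r8 m[X2→φ0] = [768, 4536]
r8 m[X2→φ1] = [36, 54]
r8 m[X2→φ3] = [1728, 3024]
fixed point reached at round 8
b[X2] = ⊗ incoming = [6912, 27216]

b[X2] = [6912, 27216]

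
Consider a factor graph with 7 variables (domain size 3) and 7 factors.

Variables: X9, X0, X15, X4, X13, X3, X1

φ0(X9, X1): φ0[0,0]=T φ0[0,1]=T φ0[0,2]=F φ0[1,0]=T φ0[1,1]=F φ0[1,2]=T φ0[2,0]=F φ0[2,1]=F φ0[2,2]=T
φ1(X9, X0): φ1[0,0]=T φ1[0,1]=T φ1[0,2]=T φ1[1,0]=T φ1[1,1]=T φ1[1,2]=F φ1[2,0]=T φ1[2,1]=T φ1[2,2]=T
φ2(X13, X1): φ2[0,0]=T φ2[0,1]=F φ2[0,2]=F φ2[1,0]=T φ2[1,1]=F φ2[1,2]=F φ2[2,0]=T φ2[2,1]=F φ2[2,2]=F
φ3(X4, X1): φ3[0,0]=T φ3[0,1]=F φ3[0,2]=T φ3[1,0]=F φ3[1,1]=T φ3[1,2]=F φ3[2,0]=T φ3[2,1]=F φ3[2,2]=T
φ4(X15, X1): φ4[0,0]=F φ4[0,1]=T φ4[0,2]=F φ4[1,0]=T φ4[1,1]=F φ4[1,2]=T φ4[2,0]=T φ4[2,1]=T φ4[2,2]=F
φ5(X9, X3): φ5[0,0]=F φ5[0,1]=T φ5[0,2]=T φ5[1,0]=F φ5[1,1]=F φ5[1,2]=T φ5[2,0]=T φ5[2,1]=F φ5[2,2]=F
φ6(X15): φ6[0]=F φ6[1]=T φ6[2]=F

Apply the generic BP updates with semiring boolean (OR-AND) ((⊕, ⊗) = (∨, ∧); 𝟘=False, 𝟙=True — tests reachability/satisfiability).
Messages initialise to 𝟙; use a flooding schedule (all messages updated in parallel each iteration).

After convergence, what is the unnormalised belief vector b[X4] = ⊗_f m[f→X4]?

b[X4] = [T, F, T]

init: all messages = 𝟙 over 3 values
r1 m[φ0→X9] = [T, T, T]
r1 m[φ0→X1] = [T, T, T]
r1 m[φ1→X9] = [T, T, T]
r1 m[φ1→X0] = [T, T, T]
r1 m[φ2→X13] = [T, T, T]
r1 m[φ2→X1] = [T, F, F]
r1 m[φ3→X4] = [T, T, T]
r1 m[φ3→X1] = [T, T, T]
r1 m[φ4→X15] = [T, T, T]
r1 m[φ4→X1] = [T, T, T]
r1 m[φ5→X9] = [T, T, T]
r1 m[φ5→X3] = [T, T, T]
r1 m[φ6→X15] = [F, T, F]
r1 m[X9→φ0] = [T, T, T]
r1 m[X9→φ1] = [T, T, T]
r1 m[X9→φ5] = [T, T, T]
r1 m[X0→φ1] = [T, T, T]
r1 m[X15→φ4] = [T, T, T]
r1 m[X15→φ6] = [T, T, T]
r1 m[X4→φ3] = [T, T, T]
r1 m[X13→φ2] = [T, T, T]
r1 m[X3→φ5] = [T, T, T]
r1 m[X1→φ0] = [T, T, T]
r1 m[X1→φ2] = [T, T, T]
r1 m[X1→φ3] = [T, T, T]
r1 m[X1→φ4] = [T, T, T]
r2 m[φ0→X9] = [T, T, T]
r2 m[φ0→X1] = [T, T, T]
r2 m[φ1→X9] = [T, T, T]
r2 m[φ1→X0] = [T, T, T]
r2 m[φ2→X13] = [T, T, T]
r2 m[φ2→X1] = [T, F, F]
r2 m[φ3→X4] = [T, T, T]
r2 m[φ3→X1] = [T, T, T]
r2 m[φ4→X15] = [T, T, T]
r2 m[φ4→X1] = [T, T, T]
r2 m[φ5→X9] = [T, T, T]
r2 m[φ5→X3] = [T, T, T]
r2 m[φ6→X15] = [F, T, F]
r2 m[X9→φ0] = [T, T, T]
r2 m[X9→φ1] = [T, T, T]
r2 m[X9→φ5] = [T, T, T]
r2 m[X0→φ1] = [T, T, T]
r2 m[X15→φ4] = [F, T, F]
r2 m[X15→φ6] = [T, T, T]
r2 m[X4→φ3] = [T, T, T]
r2 m[X13→φ2] = [T, T, T]
r2 m[X3→φ5] = [T, T, T]
r2 m[X1→φ0] = [T, F, F]
r2 m[X1→φ2] = [T, T, T]
r2 m[X1→φ3] = [T, F, F]
r2 m[X1→φ4] = [T, F, F]
r3 m[φ0→X9] = [T, T, F]
r3 m[φ0→X1] = [T, T, T]
r3 m[φ1→X9] = [T, T, T]
r3 m[φ1→X0] = [T, T, T]
r3 m[φ2→X13] = [T, T, T]
r3 m[φ2→X1] = [T, F, F]
r3 m[φ3→X4] = [T, F, T]
r3 m[φ3→X1] = [T, T, T]
r3 m[φ4→X15] = [F, T, T]
r3 m[φ4→X1] = [T, F, T]
r3 m[φ5→X9] = [T, T, T]
r3 m[φ5→X3] = [T, T, T]
r3 m[φ6→X15] = [F, T, F]
r3 m[X9→φ0] = [T, T, T]
r3 m[X9→φ1] = [T, T, T]
r3 m[X9→φ5] = [T, T, T]
r3 m[X0→φ1] = [T, T, T]
r3 m[X15→φ4] = [F, T, F]
r3 m[X15→φ6] = [T, T, T]
r3 m[X4→φ3] = [T, T, T]
r3 m[X13→φ2] = [T, T, T]
r3 m[X3→φ5] = [T, T, T]
r3 m[X1→φ0] = [T, F, F]
r3 m[X1→φ2] = [T, T, T]
r3 m[X1→φ3] = [T, F, F]
r3 m[X1→φ4] = [T, F, F]
r4 m[φ0→X9] = [T, T, F]
r4 m[φ0→X1] = [T, T, T]
r4 m[φ1→X9] = [T, T, T]
r4 m[φ1→X0] = [T, T, T]
r4 m[φ2→X13] = [T, T, T]
r4 m[φ2→X1] = [T, F, F]
r4 m[φ3→X4] = [T, F, T]
r4 m[φ3→X1] = [T, T, T]
r4 m[φ4→X15] = [F, T, T]
r4 m[φ4→X1] = [T, F, T]
r4 m[φ5→X9] = [T, T, T]
r4 m[φ5→X3] = [T, T, T]
r4 m[φ6→X15] = [F, T, F]
r4 m[X9→φ0] = [T, T, T]
r4 m[X9→φ1] = [T, T, F]
r4 m[X9→φ5] = [T, T, F]
r4 m[X0→φ1] = [T, T, T]
r4 m[X15→φ4] = [F, T, F]
r4 m[X15→φ6] = [F, T, T]
r4 m[X4→φ3] = [T, T, T]
r4 m[X13→φ2] = [T, T, T]
r4 m[X3→φ5] = [T, T, T]
r4 m[X1→φ0] = [T, F, F]
r4 m[X1→φ2] = [T, F, T]
r4 m[X1→φ3] = [T, F, F]
r4 m[X1→φ4] = [T, F, F]
r5 m[φ0→X9] = [T, T, F]
r5 m[φ0→X1] = [T, T, T]
r5 m[φ1→X9] = [T, T, T]
r5 m[φ1→X0] = [T, T, T]
r5 m[φ2→X13] = [T, T, T]
r5 m[φ2→X1] = [T, F, F]
r5 m[φ3→X4] = [T, F, T]
r5 m[φ3→X1] = [T, T, T]
r5 m[φ4→X15] = [F, T, T]
r5 m[φ4→X1] = [T, F, T]
r5 m[φ5→X9] = [T, T, T]
r5 m[φ5→X3] = [F, T, T]
r5 m[φ6→X15] = [F, T, F]
r5 m[X9→φ0] = [T, T, T]
r5 m[X9→φ1] = [T, T, F]
r5 m[X9→φ5] = [T, T, F]
r5 m[X0→φ1] = [T, T, T]
r5 m[X15→φ4] = [F, T, F]
r5 m[X15→φ6] = [F, T, T]
r5 m[X4→φ3] = [T, T, T]
r5 m[X13→φ2] = [T, T, T]
r5 m[X3→φ5] = [T, T, T]
r5 m[X1→φ0] = [T, F, F]
r5 m[X1→φ2] = [T, F, T]
r5 m[X1→φ3] = [T, F, F]
r5 m[X1→φ4] = [T, F, F]
r6 m[φ0→X9] = [T, T, F]
r6 m[φ0→X1] = [T, T, T]
r6 m[φ1→X9] = [T, T, T]
r6 m[φ1→X0] = [T, T, T]
r6 m[φ2→X13] = [T, T, T]
r6 m[φ2→X1] = [T, F, F]
r6 m[φ3→X4] = [T, F, T]
r6 m[φ3→X1] = [T, T, T]
r6 m[φ4→X15] = [F, T, T]
r6 m[φ4→X1] = [T, F, T]
r6 m[φ5→X9] = [T, T, T]
r6 m[φ5→X3] = [F, T, T]
r6 m[φ6→X15] = [F, T, F]
r6 m[X9→φ0] = [T, T, T]
r6 m[X9→φ1] = [T, T, F]
r6 m[X9→φ5] = [T, T, F]
r6 m[X0→φ1] = [T, T, T]
r6 m[X15→φ4] = [F, T, F]
r6 m[X15→φ6] = [F, T, T]
r6 m[X4→φ3] = [T, T, T]
r6 m[X13→φ2] = [T, T, T]
r6 m[X3→φ5] = [T, T, T]
r6 m[X1→φ0] = [T, F, F]
r6 m[X1→φ2] = [T, F, T]
r6 m[X1→φ3] = [T, F, F]
r6 m[X1→φ4] = [T, F, F]
fixed point reached at round 6
b[X4] = ⊗ incoming = [T, F, T]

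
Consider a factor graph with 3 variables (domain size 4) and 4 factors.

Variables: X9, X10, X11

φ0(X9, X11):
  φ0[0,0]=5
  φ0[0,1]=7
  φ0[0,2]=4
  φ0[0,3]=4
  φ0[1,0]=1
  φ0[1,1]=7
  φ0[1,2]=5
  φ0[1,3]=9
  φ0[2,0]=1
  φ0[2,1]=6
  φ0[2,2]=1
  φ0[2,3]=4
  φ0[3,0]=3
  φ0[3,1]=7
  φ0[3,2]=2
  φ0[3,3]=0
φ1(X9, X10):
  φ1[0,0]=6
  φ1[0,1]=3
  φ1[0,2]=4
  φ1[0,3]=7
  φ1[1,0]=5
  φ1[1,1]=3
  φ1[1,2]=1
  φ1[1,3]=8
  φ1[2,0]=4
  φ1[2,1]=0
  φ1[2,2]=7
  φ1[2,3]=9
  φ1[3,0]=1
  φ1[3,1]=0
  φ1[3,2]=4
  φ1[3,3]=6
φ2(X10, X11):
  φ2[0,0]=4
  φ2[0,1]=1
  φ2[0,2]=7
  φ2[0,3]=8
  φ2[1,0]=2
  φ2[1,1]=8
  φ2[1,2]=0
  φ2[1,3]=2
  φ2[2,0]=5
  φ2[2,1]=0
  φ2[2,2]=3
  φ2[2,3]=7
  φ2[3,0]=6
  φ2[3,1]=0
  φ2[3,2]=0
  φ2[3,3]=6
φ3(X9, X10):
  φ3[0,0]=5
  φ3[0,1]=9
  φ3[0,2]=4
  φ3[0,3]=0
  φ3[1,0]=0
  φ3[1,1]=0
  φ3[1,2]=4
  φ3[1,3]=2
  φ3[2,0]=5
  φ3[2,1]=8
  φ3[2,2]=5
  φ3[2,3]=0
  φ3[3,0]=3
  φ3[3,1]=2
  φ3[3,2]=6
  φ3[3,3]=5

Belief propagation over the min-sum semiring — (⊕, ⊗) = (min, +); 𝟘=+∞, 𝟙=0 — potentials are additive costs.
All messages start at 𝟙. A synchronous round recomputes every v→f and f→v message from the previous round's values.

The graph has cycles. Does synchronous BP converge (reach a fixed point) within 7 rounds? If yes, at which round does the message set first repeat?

NOT CONVERGED within 7 rounds

init: all messages = 𝟙 over 4 values
r1 m[φ0→X9] = [4, 1, 1, 0]
r1 m[φ0→X11] = [1, 6, 1, 0]
r1 m[φ1→X9] = [3, 1, 0, 0]
r1 m[φ1→X10] = [1, 0, 1, 6]
r1 m[φ2→X10] = [1, 0, 0, 0]
r1 m[φ2→X11] = [2, 0, 0, 2]
r1 m[φ3→X9] = [0, 0, 0, 2]
r1 m[φ3→X10] = [0, 0, 4, 0]
r1 m[X9→φ0] = [0, 0, 0, 0]
r1 m[X9→φ1] = [0, 0, 0, 0]
r1 m[X9→φ3] = [0, 0, 0, 0]
r1 m[X10→φ1] = [0, 0, 0, 0]
r1 m[X10→φ2] = [0, 0, 0, 0]
r1 m[X10→φ3] = [0, 0, 0, 0]
r1 m[X11→φ0] = [0, 0, 0, 0]
r1 m[X11→φ2] = [0, 0, 0, 0]
r2 m[φ0→X9] = [4, 1, 1, 0]
r2 m[φ0→X11] = [1, 6, 1, 0]
r2 m[φ1→X9] = [3, 1, 0, 0]
r2 m[φ1→X10] = [1, 0, 1, 6]
r2 m[φ2→X10] = [1, 0, 0, 0]
r2 m[φ2→X11] = [2, 0, 0, 2]
r2 m[φ3→X9] = [0, 0, 0, 2]
r2 m[φ3→X10] = [0, 0, 4, 0]
r2 m[X9→φ0] = [3, 1, 0, 2]
r2 m[X9→φ1] = [4, 1, 1, 2]
r2 m[X9→φ3] = [7, 2, 1, 0]
r2 m[X10→φ1] = [1, 0, 4, 0]
r2 m[X10→φ2] = [1, 0, 5, 6]
r2 m[X10→φ3] = [2, 0, 1, 6]
r2 m[X11→φ0] = [2, 0, 0, 2]
r2 m[X11→φ2] = [1, 6, 1, 0]
r3 m[φ0→X9] = [4, 3, 1, 2]
r3 m[φ0→X11] = [1, 6, 1, 2]
r3 m[φ1→X9] = [3, 3, 0, 0]
r3 m[φ1→X10] = [3, 1, 2, 8]
r3 m[φ2→X10] = [5, 1, 4, 1]
r3 m[φ2→X11] = [2, 2, 0, 2]
r3 m[φ3→X9] = [5, 0, 6, 2]
r3 m[φ3→X10] = [2, 2, 6, 1]
r3 m[X9→φ0] = [3, 1, 0, 2]
r3 m[X9→φ1] = [4, 1, 1, 2]
r3 m[X9→φ3] = [7, 2, 1, 0]
r3 m[X10→φ1] = [1, 0, 4, 0]
r3 m[X10→φ2] = [1, 0, 5, 6]
r3 m[X10→φ3] = [2, 0, 1, 6]
r3 m[X11→φ0] = [2, 0, 0, 2]
r3 m[X11→φ2] = [1, 6, 1, 0]
r4 m[φ0→X9] = [4, 3, 1, 2]
r4 m[φ0→X11] = [1, 6, 1, 2]
r4 m[φ1→X9] = [3, 3, 0, 0]
r4 m[φ1→X10] = [3, 1, 2, 8]
r4 m[φ2→X10] = [5, 1, 4, 1]
r4 m[φ2→X11] = [2, 2, 0, 2]
r4 m[φ3→X9] = [5, 0, 6, 2]
r4 m[φ3→X10] = [2, 2, 6, 1]
r4 m[X9→φ0] = [8, 3, 6, 2]
r4 m[X9→φ1] = [9, 3, 7, 4]
r4 m[X9→φ3] = [7, 6, 1, 2]
r4 m[X10→φ1] = [7, 3, 10, 2]
r4 m[X10→φ2] = [5, 3, 8, 9]
r4 m[X10→φ3] = [8, 2, 6, 9]
r4 m[X11→φ0] = [2, 2, 0, 2]
r4 m[X11→φ2] = [1, 6, 1, 2]
r5 m[φ0→X9] = [4, 3, 1, 2]
r5 m[φ0→X11] = [4, 9, 4, 2]
r5 m[φ1→X9] = [6, 6, 3, 3]
r5 m[φ1→X10] = [5, 4, 4, 10]
r5 m[φ2→X10] = [5, 1, 4, 1]
r5 m[φ2→X11] = [5, 6, 3, 5]
r5 m[φ3→X9] = [9, 2, 9, 4]
r5 m[φ3→X10] = [5, 4, 6, 1]
r5 m[X9→φ0] = [8, 3, 6, 2]
r5 m[X9→φ1] = [9, 3, 7, 4]
r5 m[X9→φ3] = [7, 6, 1, 2]
r5 m[X10→φ1] = [7, 3, 10, 2]
r5 m[X10→φ2] = [5, 3, 8, 9]
r5 m[X10→φ3] = [8, 2, 6, 9]
r5 m[X11→φ0] = [2, 2, 0, 2]
r5 m[X11→φ2] = [1, 6, 1, 2]
r6 m[φ0→X9] = [4, 3, 1, 2]
r6 m[φ0→X11] = [4, 9, 4, 2]
r6 m[φ1→X9] = [6, 6, 3, 3]
r6 m[φ1→X10] = [5, 4, 4, 10]
r6 m[φ2→X10] = [5, 1, 4, 1]
r6 m[φ2→X11] = [5, 6, 3, 5]
r6 m[φ3→X9] = [9, 2, 9, 4]
r6 m[φ3→X10] = [5, 4, 6, 1]
r6 m[X9→φ0] = [15, 8, 12, 7]
r6 m[X9→φ1] = [13, 5, 10, 6]
r6 m[X9→φ3] = [10, 9, 4, 5]
r6 m[X10→φ1] = [10, 5, 10, 2]
r6 m[X10→φ2] = [10, 8, 10, 11]
r6 m[X10→φ3] = [10, 5, 8, 11]
r6 m[X11→φ0] = [5, 6, 3, 5]
r6 m[X11→φ2] = [4, 9, 4, 2]
r7 m[φ0→X9] = [7, 6, 4, 5]
r7 m[φ0→X11] = [9, 14, 9, 7]
r7 m[φ1→X9] = [8, 8, 5, 5]
r7 m[φ1→X10] = [7, 6, 6, 12]
r7 m[φ2→X10] = [8, 4, 7, 4]
r7 m[φ2→X11] = [10, 10, 8, 10]
r7 m[φ3→X9] = [11, 5, 11, 7]
r7 m[φ3→X10] = [8, 7, 9, 4]
r7 m[X9→φ0] = [15, 8, 12, 7]
r7 m[X9→φ1] = [13, 5, 10, 6]
r7 m[X9→φ3] = [10, 9, 4, 5]
r7 m[X10→φ1] = [10, 5, 10, 2]
r7 m[X10→φ2] = [10, 8, 10, 11]
r7 m[X10→φ3] = [10, 5, 8, 11]
r7 m[X11→φ0] = [5, 6, 3, 5]
r7 m[X11→φ2] = [4, 9, 4, 2]
no fixed point within 7 rounds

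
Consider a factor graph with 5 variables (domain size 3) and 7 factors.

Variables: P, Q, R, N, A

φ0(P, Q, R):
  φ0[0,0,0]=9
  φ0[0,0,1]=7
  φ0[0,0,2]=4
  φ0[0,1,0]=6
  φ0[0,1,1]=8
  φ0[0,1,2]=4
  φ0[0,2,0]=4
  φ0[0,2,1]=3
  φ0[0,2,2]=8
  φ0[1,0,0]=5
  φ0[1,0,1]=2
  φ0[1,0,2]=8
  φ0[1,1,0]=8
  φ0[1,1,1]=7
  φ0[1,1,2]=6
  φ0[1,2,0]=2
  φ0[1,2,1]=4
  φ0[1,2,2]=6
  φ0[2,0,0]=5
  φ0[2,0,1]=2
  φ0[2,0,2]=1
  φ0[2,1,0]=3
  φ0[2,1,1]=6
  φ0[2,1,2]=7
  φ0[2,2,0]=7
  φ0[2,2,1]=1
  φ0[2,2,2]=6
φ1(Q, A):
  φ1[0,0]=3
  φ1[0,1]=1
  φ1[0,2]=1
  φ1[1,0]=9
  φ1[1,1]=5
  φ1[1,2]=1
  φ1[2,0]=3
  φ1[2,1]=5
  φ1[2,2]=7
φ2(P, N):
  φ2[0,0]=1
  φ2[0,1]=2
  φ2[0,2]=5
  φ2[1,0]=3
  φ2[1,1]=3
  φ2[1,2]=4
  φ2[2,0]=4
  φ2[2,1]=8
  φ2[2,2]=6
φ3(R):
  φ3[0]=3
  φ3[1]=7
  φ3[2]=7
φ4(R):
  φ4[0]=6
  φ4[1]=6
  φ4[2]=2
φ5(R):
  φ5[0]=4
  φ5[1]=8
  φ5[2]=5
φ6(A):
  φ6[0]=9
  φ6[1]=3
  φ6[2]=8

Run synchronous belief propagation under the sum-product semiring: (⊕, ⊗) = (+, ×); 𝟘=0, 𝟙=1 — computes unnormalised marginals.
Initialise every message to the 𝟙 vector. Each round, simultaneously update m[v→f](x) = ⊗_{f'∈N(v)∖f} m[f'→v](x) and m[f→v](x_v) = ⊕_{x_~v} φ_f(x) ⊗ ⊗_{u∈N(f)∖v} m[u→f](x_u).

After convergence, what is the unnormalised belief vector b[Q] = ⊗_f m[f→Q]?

b[Q] = [2355848, 11406304, 5547584]

init: all messages = 𝟙 over 3 values
r1 m[φ0→P] = [53, 48, 38]
r1 m[φ0→Q] = [43, 55, 41]
r1 m[φ0→R] = [49, 40, 50]
r1 m[φ1→Q] = [5, 15, 15]
r1 m[φ1→A] = [15, 11, 9]
r1 m[φ2→P] = [8, 10, 18]
r1 m[φ2→N] = [8, 13, 15]
r1 m[φ3→R] = [3, 7, 7]
r1 m[φ4→R] = [6, 6, 2]
r1 m[φ5→R] = [4, 8, 5]
r1 m[φ6→A] = [9, 3, 8]
r1 m[P→φ0] = [1, 1, 1]
r1 m[P→φ2] = [1, 1, 1]
r1 m[Q→φ0] = [1, 1, 1]
r1 m[Q→φ1] = [1, 1, 1]
r1 m[R→φ0] = [1, 1, 1]
r1 m[R→φ3] = [1, 1, 1]
r1 m[R→φ4] = [1, 1, 1]
r1 m[R→φ5] = [1, 1, 1]
r1 m[N→φ2] = [1, 1, 1]
r1 m[A→φ1] = [1, 1, 1]
r1 m[A→φ6] = [1, 1, 1]
r2 m[φ0→P] = [53, 48, 38]
r2 m[φ0→Q] = [43, 55, 41]
r2 m[φ0→R] = [49, 40, 50]
r2 m[φ1→Q] = [5, 15, 15]
r2 m[φ1→A] = [15, 11, 9]
r2 m[φ2→P] = [8, 10, 18]
r2 m[φ2→N] = [8, 13, 15]
r2 m[φ3→R] = [3, 7, 7]
r2 m[φ4→R] = [6, 6, 2]
r2 m[φ5→R] = [4, 8, 5]
r2 m[φ6→A] = [9, 3, 8]
r2 m[P→φ0] = [8, 10, 18]
r2 m[P→φ2] = [53, 48, 38]
r2 m[Q→φ0] = [5, 15, 15]
r2 m[Q→φ1] = [43, 55, 41]
r2 m[R→φ0] = [72, 336, 70]
r2 m[R→φ3] = [1176, 1920, 500]
r2 m[R→φ4] = [588, 2240, 1750]
r2 m[R→φ5] = [882, 1680, 700]
r2 m[N→φ2] = [1, 1, 1]
r2 m[A→φ1] = [9, 3, 8]
r2 m[A→φ6] = [15, 11, 9]
r3 m[φ0→P] = [95240, 86800, 65240]
r3 m[φ0→Q] = [61996, 109676, 56608]
r3 m[φ0→R] = [6460, 5420, 7400]
r3 m[φ1→Q] = [38, 104, 98]
r3 m[φ1→A] = [747, 523, 385]
r3 m[φ2→P] = [8, 10, 18]
r3 m[φ2→N] = [349, 554, 685]
r3 m[φ3→R] = [3, 7, 7]
r3 m[φ4→R] = [6, 6, 2]
r3 m[φ5→R] = [4, 8, 5]
r3 m[φ6→A] = [9, 3, 8]
r3 m[P→φ0] = [8, 10, 18]
r3 m[P→φ2] = [53, 48, 38]
r3 m[Q→φ0] = [5, 15, 15]
r3 m[Q→φ1] = [43, 55, 41]
r3 m[R→φ0] = [72, 336, 70]
r3 m[R→φ3] = [1176, 1920, 500]
r3 m[R→φ4] = [588, 2240, 1750]
r3 m[R→φ5] = [882, 1680, 700]
r3 m[N→φ2] = [1, 1, 1]
r3 m[A→φ1] = [9, 3, 8]
r3 m[A→φ6] = [15, 11, 9]
r4 m[φ0→P] = [95240, 86800, 65240]
r4 m[φ0→Q] = [61996, 109676, 56608]
r4 m[φ0→R] = [6460, 5420, 7400]
r4 m[φ1→Q] = [38, 104, 98]
r4 m[φ1→A] = [747, 523, 385]
r4 m[φ2→P] = [8, 10, 18]
r4 m[φ2→N] = [349, 554, 685]
r4 m[φ3→R] = [3, 7, 7]
r4 m[φ4→R] = [6, 6, 2]
r4 m[φ5→R] = [4, 8, 5]
r4 m[φ6→A] = [9, 3, 8]
r4 m[P→φ0] = [8, 10, 18]
r4 m[P→φ2] = [95240, 86800, 65240]
r4 m[Q→φ0] = [38, 104, 98]
r4 m[Q→φ1] = [61996, 109676, 56608]
r4 m[R→φ0] = [72, 336, 70]
r4 m[R→φ3] = [155040, 260160, 74000]
r4 m[R→φ4] = [77520, 303520, 259000]
r4 m[R→φ5] = [116280, 227640, 103600]
r4 m[N→φ2] = [1, 1, 1]
r4 m[A→φ1] = [9, 3, 8]
r4 m[A→φ6] = [747, 523, 385]
r5 m[φ0→P] = [660128, 595672, 448444]
r5 m[φ0→Q] = [61996, 109676, 56608]
r5 m[φ0→R] = [44428, 37460, 50348]
r5 m[φ1→Q] = [38, 104, 98]
r5 m[φ1→A] = [1342896, 893416, 567928]
r5 m[φ2→P] = [8, 10, 18]
r5 m[φ2→N] = [616600, 972800, 1214840]
r5 m[φ3→R] = [3, 7, 7]
r5 m[φ4→R] = [6, 6, 2]
r5 m[φ5→R] = [4, 8, 5]
r5 m[φ6→A] = [9, 3, 8]
r5 m[P→φ0] = [8, 10, 18]
r5 m[P→φ2] = [95240, 86800, 65240]
r5 m[Q→φ0] = [38, 104, 98]
r5 m[Q→φ1] = [61996, 109676, 56608]
r5 m[R→φ0] = [72, 336, 70]
r5 m[R→φ3] = [155040, 260160, 74000]
r5 m[R→φ4] = [77520, 303520, 259000]
r5 m[R→φ5] = [116280, 227640, 103600]
r5 m[N→φ2] = [1, 1, 1]
r5 m[A→φ1] = [9, 3, 8]
r5 m[A→φ6] = [747, 523, 385]
r6 m[φ0→P] = [660128, 595672, 448444]
r6 m[φ0→Q] = [61996, 109676, 56608]
r6 m[φ0→R] = [44428, 37460, 50348]
r6 m[φ1→Q] = [38, 104, 98]
r6 m[φ1→A] = [1342896, 893416, 567928]
r6 m[φ2→P] = [8, 10, 18]
r6 m[φ2→N] = [616600, 972800, 1214840]
r6 m[φ3→R] = [3, 7, 7]
r6 m[φ4→R] = [6, 6, 2]
r6 m[φ5→R] = [4, 8, 5]
r6 m[φ6→A] = [9, 3, 8]
r6 m[P→φ0] = [8, 10, 18]
r6 m[P→φ2] = [660128, 595672, 448444]
r6 m[Q→φ0] = [38, 104, 98]
r6 m[Q→φ1] = [61996, 109676, 56608]
r6 m[R→φ0] = [72, 336, 70]
r6 m[R→φ3] = [1066272, 1798080, 503480]
r6 m[R→φ4] = [533136, 2097760, 1762180]
r6 m[R→φ5] = [799704, 1573320, 704872]
r6 m[N→φ2] = [1, 1, 1]
r6 m[A→φ1] = [9, 3, 8]
r6 m[A→φ6] = [1342896, 893416, 567928]
r7 m[φ0→P] = [660128, 595672, 448444]
r7 m[φ0→Q] = [61996, 109676, 56608]
r7 m[φ0→R] = [44428, 37460, 50348]
r7 m[φ1→Q] = [38, 104, 98]
r7 m[φ1→A] = [1342896, 893416, 567928]
r7 m[φ2→P] = [8, 10, 18]
r7 m[φ2→N] = [4240920, 6694824, 8373992]
r7 m[φ3→R] = [3, 7, 7]
r7 m[φ4→R] = [6, 6, 2]
r7 m[φ5→R] = [4, 8, 5]
r7 m[φ6→A] = [9, 3, 8]
r7 m[P→φ0] = [8, 10, 18]
r7 m[P→φ2] = [660128, 595672, 448444]
r7 m[Q→φ0] = [38, 104, 98]
r7 m[Q→φ1] = [61996, 109676, 56608]
r7 m[R→φ0] = [72, 336, 70]
r7 m[R→φ3] = [1066272, 1798080, 503480]
r7 m[R→φ4] = [533136, 2097760, 1762180]
r7 m[R→φ5] = [799704, 1573320, 704872]
r7 m[N→φ2] = [1, 1, 1]
r7 m[A→φ1] = [9, 3, 8]
r7 m[A→φ6] = [1342896, 893416, 567928]
r8 m[φ0→P] = [660128, 595672, 448444]
r8 m[φ0→Q] = [61996, 109676, 56608]
r8 m[φ0→R] = [44428, 37460, 50348]
r8 m[φ1→Q] = [38, 104, 98]
r8 m[φ1→A] = [1342896, 893416, 567928]
r8 m[φ2→P] = [8, 10, 18]
r8 m[φ2→N] = [4240920, 6694824, 8373992]
r8 m[φ3→R] = [3, 7, 7]
r8 m[φ4→R] = [6, 6, 2]
r8 m[φ5→R] = [4, 8, 5]
r8 m[φ6→A] = [9, 3, 8]
r8 m[P→φ0] = [8, 10, 18]
r8 m[P→φ2] = [660128, 595672, 448444]
r8 m[Q→φ0] = [38, 104, 98]
r8 m[Q→φ1] = [61996, 109676, 56608]
r8 m[R→φ0] = [72, 336, 70]
r8 m[R→φ3] = [1066272, 1798080, 503480]
r8 m[R→φ4] = [533136, 2097760, 1762180]
r8 m[R→φ5] = [799704, 1573320, 704872]
r8 m[N→φ2] = [1, 1, 1]
r8 m[A→φ1] = [9, 3, 8]
r8 m[A→φ6] = [1342896, 893416, 567928]
fixed point reached at round 8
b[Q] = ⊗ incoming = [2355848, 11406304, 5547584]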